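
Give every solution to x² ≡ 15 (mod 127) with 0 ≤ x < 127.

53, 74

Since 127 ≡ 3 (mod 4), a square root of 15 is 15^((127+1)/4) = 15^32 mod 127.
Repeated squaring: 15^2≡98, 15^4≡79, 15^8≡18, 15^16≡70, 15^32≡74 (mod 127).
15^32 = 15^(32) ≡ 74 (mod 127).
Check: 74² = 5476 ≡ 15 (mod 127). The two roots are 53 and 74.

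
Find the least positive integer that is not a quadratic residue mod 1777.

(2/1777) = +1, so 2 is a residue.
(3/1777) = +1, so 3 is a residue.
(4/1777) = +1, so 4 is a residue.
(5/1777) = −1, so 5 is the smallest positive non-residue mod 1777.

5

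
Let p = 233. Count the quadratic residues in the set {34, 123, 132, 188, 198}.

(34/233) = -1 → non-residue.
(123/233) = +1 → QR.
(132/233) = +1 → QR.
(188/233) = -1 → non-residue.
(198/233) = -1 → non-residue.
Total quadratic residues among the 5: 2.

2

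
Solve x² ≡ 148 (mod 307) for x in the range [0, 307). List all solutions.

Since 307 ≡ 3 (mod 4), a square root of 148 is 148^((307+1)/4) = 148^77 mod 307.
Repeated squaring: 148^2≡107, 148^4≡90, 148^8≡118, 148^16≡109, 148^32≡215, 148^64≡175 (mod 307).
148^77 = 148^(64+8+4+1) ≡ 122 (mod 307).
Check: 122² = 14884 ≡ 148 (mod 307). The two roots are 122 and 185.

122, 185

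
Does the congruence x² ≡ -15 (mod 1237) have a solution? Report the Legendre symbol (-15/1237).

First reduce: -15 ≡ 1222 (mod 1237).
Pull out 2: since 1237 ≡ 5 (mod 8), (2/1237) = -1.
Reciprocity: 611 ≡ 3 and 1237 ≡ 1 (mod 4), so (611/1237) = +(1237/611).
Reduce top mod 611: now compute (15/611).
Reciprocity: 15 ≡ 3 and 611 ≡ 3 (mod 4), so (15/611) = −(611/15).
Reduce top mod 15: now compute (11/15).
Reciprocity: 11 ≡ 3 and 15 ≡ 3 (mod 4), so (11/15) = −(15/11).
Reduce top mod 11: now compute (4/11).
Pull out 2^2: since 11 ≡ 3 (mod 8), (2/11) = -1, so (2/11)^2 = +1.
Reached (1/11) = 1. Collecting the sign flips along the way, the symbol is -1.

-1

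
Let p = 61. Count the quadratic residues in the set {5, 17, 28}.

(5/61) = +1 → QR.
(17/61) = -1 → non-residue.
(28/61) = -1 → non-residue.
Total quadratic residues among the 3: 1.

1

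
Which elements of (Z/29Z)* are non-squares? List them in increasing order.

2,3,8,10,11,12,14,15,17,18,19,21,26,27

Square k = 1,…,14 (k and 29−k give the same square):
1²=1, 2²=4, 3²=9, 4²=16, 5²=25, 6²≡7, 7²≡20, 8²≡6, 9²≡23, 10²≡13, 11²≡5, 12²≡28, 13²≡24, 14²≡22 (mod 29).
The residues are {1, 4, 5, 6, 7, 9, 13, 16, 20, 22, 23, 24, 25, 28}; the non-residues are the remaining 14 nonzero classes.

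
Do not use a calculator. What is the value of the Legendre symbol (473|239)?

-1

Euler's criterion: (473/239) ≡ 234^119 (mod 239).
234^2 ≡ 25 (mod 239)
234^4 ≡ 147 (mod 239)
234^8 ≡ 99 (mod 239)
234^16 ≡ 2 (mod 239)
234^32 ≡ 4 (mod 239)
234^64 ≡ 16 (mod 239)
234^119 = 234^(64+32+16+4+2+1) ≡ 238 (mod 239).
Result is 238 ≡ −1, so (473/239) = −1.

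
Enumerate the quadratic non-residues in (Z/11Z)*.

2,6,7,8,10

Square k = 1,…,5 (k and 11−k give the same square):
1²=1, 2²=4, 3²=9, 4²≡5, 5²≡3 (mod 11).
The residues are {1, 3, 4, 5, 9}; the non-residues are the remaining 5 nonzero classes.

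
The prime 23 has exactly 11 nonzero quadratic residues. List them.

Square k = 1,…,11 (k and 23−k give the same square):
1²=1, 2²=4, 3²=9, 4²=16, 5²≡2, 6²≡13, 7²≡3, 8²≡18, 9²≡12, 10²≡8, 11²≡6 (mod 23).
So the quadratic residues mod 23 are {1, 2, 3, 4, 6, 8, 9, 12, 13, 16, 18}.

1 2 3 4 6 8 9 12 13 16 18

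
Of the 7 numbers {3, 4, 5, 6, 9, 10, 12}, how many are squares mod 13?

(3/13) = +1 → QR.
(4/13) = +1 → QR.
(5/13) = -1 → non-residue.
(6/13) = -1 → non-residue.
(9/13) = +1 → QR.
(10/13) = +1 → QR.
(12/13) = +1 → QR.
Total quadratic residues among the 7: 5.

5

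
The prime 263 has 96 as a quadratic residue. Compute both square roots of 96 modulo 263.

Since 263 ≡ 3 (mod 4), a square root of 96 is 96^((263+1)/4) = 96^66 mod 263.
Repeated squaring: 96^2≡11, 96^4≡121, 96^8≡176, 96^16≡205, 96^32≡208, 96^64≡132 (mod 263).
96^66 = 96^(64+2) ≡ 137 (mod 263).
Check: 137² = 18769 ≡ 96 (mod 263). The two roots are 126 and 137.

126, 137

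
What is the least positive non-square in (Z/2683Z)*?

(2/2683) = −1, so 2 is the smallest positive non-residue mod 2683.

2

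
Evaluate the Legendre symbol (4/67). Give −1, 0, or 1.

Pull out 2^2: since 67 ≡ 3 (mod 8), (2/67) = -1, so (2/67)^2 = +1.
Reached (1/67) = 1. Collecting the sign flips along the way, the symbol is +1.

1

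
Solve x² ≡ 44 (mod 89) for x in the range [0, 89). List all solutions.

89 ≡ 1 (mod 4), so we find a root by search.
Trying successive values, 20² = 400 ≡ 44 (mod 89). The other root is 89 − 20 = 69.

20, 69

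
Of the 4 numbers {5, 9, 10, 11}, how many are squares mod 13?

(5/13) = -1 → non-residue.
(9/13) = +1 → QR.
(10/13) = +1 → QR.
(11/13) = -1 → non-residue.
Total quadratic residues among the 4: 2.

2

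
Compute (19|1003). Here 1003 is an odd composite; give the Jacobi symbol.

1

Reciprocity: 19 ≡ 3 and 1003 ≡ 3 (mod 4), so (19/1003) = −(1003/19).
Reduce top mod 19: now compute (15/19).
Reciprocity: 15 ≡ 3 and 19 ≡ 3 (mod 4), so (15/19) = −(19/15).
Reduce top mod 15: now compute (4/15).
Pull out 2^2: since 15 ≡ 7 (mod 8), (2/15) = +1, so (2/15)^2 = +1.
Reached (1/15) = 1. Collecting the sign flips along the way, the symbol is +1.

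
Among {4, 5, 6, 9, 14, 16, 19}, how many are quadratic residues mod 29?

5

(4/29) = +1 → QR.
(5/29) = +1 → QR.
(6/29) = +1 → QR.
(9/29) = +1 → QR.
(14/29) = -1 → non-residue.
(16/29) = +1 → QR.
(19/29) = -1 → non-residue.
Total quadratic residues among the 7: 5.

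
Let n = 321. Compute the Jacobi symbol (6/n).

Pull out 2: since 321 ≡ 1 (mod 8), (2/321) = +1.
Reciprocity: 3 ≡ 3 and 321 ≡ 1 (mod 4), so (3/321) = +(321/3).
Reduce top mod 3: now compute (0/3).
Top reduces to 0: gcd > 1, so the symbol is 0.

0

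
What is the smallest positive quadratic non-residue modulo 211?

(2/211) = −1, so 2 is the smallest positive non-residue mod 211.

2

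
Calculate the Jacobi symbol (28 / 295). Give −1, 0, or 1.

-1

Pull out 2^2: since 295 ≡ 7 (mod 8), (2/295) = +1, so (2/295)^2 = +1.
Reciprocity: 7 ≡ 3 and 295 ≡ 3 (mod 4), so (7/295) = −(295/7).
Reduce top mod 7: now compute (1/7).
Reached (1/7) = 1. Collecting the sign flips along the way, the symbol is -1.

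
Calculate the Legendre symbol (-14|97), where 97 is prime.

-1

Euler's criterion: (-14/97) ≡ 83^48 (mod 97).
83^2 ≡ 2 (mod 97)
83^4 ≡ 4 (mod 97)
83^8 ≡ 16 (mod 97)
83^16 ≡ 62 (mod 97)
83^32 ≡ 61 (mod 97)
83^48 = 83^(32+16) ≡ 96 (mod 97).
Result is 96 ≡ −1, so (-14/97) = −1.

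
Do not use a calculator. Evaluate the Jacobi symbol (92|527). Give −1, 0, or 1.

Pull out 2^2: since 527 ≡ 7 (mod 8), (2/527) = +1, so (2/527)^2 = +1.
Reciprocity: 23 ≡ 3 and 527 ≡ 3 (mod 4), so (23/527) = −(527/23).
Reduce top mod 23: now compute (21/23).
Reciprocity: 21 ≡ 1 and 23 ≡ 3 (mod 4), so (21/23) = +(23/21).
Reduce top mod 21: now compute (2/21).
Pull out 2: since 21 ≡ 5 (mod 8), (2/21) = -1.
Reached (1/21) = 1. Collecting the sign flips along the way, the symbol is +1.

1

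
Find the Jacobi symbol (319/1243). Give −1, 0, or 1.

0

Reciprocity: 319 ≡ 3 and 1243 ≡ 3 (mod 4), so (319/1243) = −(1243/319).
Reduce top mod 319: now compute (286/319).
Pull out 2: since 319 ≡ 7 (mod 8), (2/319) = +1.
Reciprocity: 143 ≡ 3 and 319 ≡ 3 (mod 4), so (143/319) = −(319/143).
Reduce top mod 143: now compute (33/143).
Reciprocity: 33 ≡ 1 and 143 ≡ 3 (mod 4), so (33/143) = +(143/33).
Reduce top mod 33: now compute (11/33).
Reciprocity: 11 ≡ 3 and 33 ≡ 1 (mod 4), so (11/33) = +(33/11).
Reduce top mod 11: now compute (0/11).
Top reduces to 0: gcd > 1, so the symbol is 0.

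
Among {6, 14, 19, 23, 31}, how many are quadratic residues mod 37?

0

(6/37) = -1 → non-residue.
(14/37) = -1 → non-residue.
(19/37) = -1 → non-residue.
(23/37) = -1 → non-residue.
(31/37) = -1 → non-residue.
Total quadratic residues among the 5: 0.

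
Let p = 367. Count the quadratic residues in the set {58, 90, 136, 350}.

1

(58/367) = -1 → non-residue.
(90/367) = -1 → non-residue.
(136/367) = -1 → non-residue.
(350/367) = +1 → QR.
Total quadratic residues among the 4: 1.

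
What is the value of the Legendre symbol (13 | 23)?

1

Euler's criterion: (13/23) ≡ 13^11 (mod 23).
13^2 ≡ 8 (mod 23)
13^4 ≡ 18 (mod 23)
13^8 ≡ 2 (mod 23)
13^11 = 13^(8+2+1) ≡ 1 (mod 23).
Result is 1, so (13/23) = 1.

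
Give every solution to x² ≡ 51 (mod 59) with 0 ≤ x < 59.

13, 46

Since 59 ≡ 3 (mod 4), a square root of 51 is 51^((59+1)/4) = 51^15 mod 59.
Repeated squaring: 51^2≡5, 51^4≡25, 51^8≡35 (mod 59).
51^15 = 51^(8+4+2+1) ≡ 46 (mod 59).
Check: 46² = 2116 ≡ 51 (mod 59). The two roots are 13 and 46.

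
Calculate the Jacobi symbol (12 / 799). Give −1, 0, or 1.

Pull out 2^2: since 799 ≡ 7 (mod 8), (2/799) = +1, so (2/799)^2 = +1.
Reciprocity: 3 ≡ 3 and 799 ≡ 3 (mod 4), so (3/799) = −(799/3).
Reduce top mod 3: now compute (1/3).
Reached (1/3) = 1. Collecting the sign flips along the way, the symbol is -1.

-1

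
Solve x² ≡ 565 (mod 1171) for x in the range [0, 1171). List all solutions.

Since 1171 ≡ 3 (mod 4), a square root of 565 is 565^((1171+1)/4) = 565^293 mod 1171.
Repeated squaring: 565^2≡713, 565^4≡155, 565^8≡605, 565^16≡673, 565^32≡923, 565^64≡612, 565^128≡995, 565^256≡530 (mod 1171).
565^293 = 565^(256+32+4+1) ≡ 569 (mod 1171).
Check: 569² = 323761 ≡ 565 (mod 1171). The two roots are 569 and 602.

569, 602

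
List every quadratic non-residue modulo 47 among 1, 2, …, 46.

Square k = 1,…,23 (k and 47−k give the same square):
1²=1, 2²=4, 3²=9, 4²=16, 5²=25, 6²=36, 7²≡2, 8²≡17, 9²≡34, 10²≡6, 11²≡27, 12²≡3, 13²≡28, 14²≡8, 15²≡37, 16²≡21, 17²≡7, 18²≡42, 19²≡32, 20²≡24, 21²≡18, 22²≡14, 23²≡12 (mod 47).
The residues are {1, 2, 3, 4, 6, 7, 8, 9, 12, 14, 16, 17, 18, 21, 24, 25, 27, 28, 32, 34, 36, 37, 42}; the non-residues are the remaining 23 nonzero classes.

5,10,11,13,15,19,20,22,23,26,29,30,31,33,35,38,39,40,41,43,44,45,46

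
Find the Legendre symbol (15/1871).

Reciprocity: 15 ≡ 3 and 1871 ≡ 3 (mod 4), so (15/1871) = −(1871/15).
Reduce top mod 15: now compute (11/15).
Reciprocity: 11 ≡ 3 and 15 ≡ 3 (mod 4), so (11/15) = −(15/11).
Reduce top mod 11: now compute (4/11).
Pull out 2^2: since 11 ≡ 3 (mod 8), (2/11) = -1, so (2/11)^2 = +1.
Reached (1/11) = 1. Collecting the sign flips along the way, the symbol is +1.

1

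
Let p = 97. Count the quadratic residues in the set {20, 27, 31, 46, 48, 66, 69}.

4

(20/97) = -1 → non-residue.
(27/97) = +1 → QR.
(31/97) = +1 → QR.
(46/97) = -1 → non-residue.
(48/97) = +1 → QR.
(66/97) = +1 → QR.
(69/97) = -1 → non-residue.
Total quadratic residues among the 7: 4.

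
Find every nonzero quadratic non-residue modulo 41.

3,6,7,11,12,13,14,15,17,19,22,24,26,27,28,29,30,34,35,38

Square k = 1,…,20 (k and 41−k give the same square):
1²=1, 2²=4, 3²=9, 4²=16, 5²=25, 6²=36, 7²≡8, 8²≡23, 9²≡40, 10²≡18, 11²≡39, 12²≡21, 13²≡5, 14²≡32, 15²≡20, 16²≡10, 17²≡2, 18²≡37, 19²≡33, 20²≡31 (mod 41).
The residues are {1, 2, 4, 5, 8, 9, 10, 16, 18, 20, 21, 23, 25, 31, 32, 33, 36, 37, 39, 40}; the non-residues are the remaining 20 nonzero classes.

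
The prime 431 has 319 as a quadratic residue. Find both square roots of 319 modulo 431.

99, 332

Since 431 ≡ 3 (mod 4), a square root of 319 is 319^((431+1)/4) = 319^108 mod 431.
Repeated squaring: 319^2≡45, 319^4≡301, 319^8≡91, 319^16≡92, 319^32≡275, 319^64≡200 (mod 431).
319^108 = 319^(64+32+8+4) ≡ 99 (mod 431).
Check: 99² = 9801 ≡ 319 (mod 431). The two roots are 99 and 332.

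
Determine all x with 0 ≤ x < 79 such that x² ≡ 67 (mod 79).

15, 64

Since 79 ≡ 3 (mod 4), a square root of 67 is 67^((79+1)/4) = 67^20 mod 79.
Repeated squaring: 67^2≡65, 67^4≡38, 67^8≡22, 67^16≡10 (mod 79).
67^20 = 67^(16+4) ≡ 64 (mod 79).
Check: 64² = 4096 ≡ 67 (mod 79). The two roots are 15 and 64.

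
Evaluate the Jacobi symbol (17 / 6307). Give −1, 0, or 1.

Reciprocity: 17 ≡ 1 and 6307 ≡ 3 (mod 4), so (17/6307) = +(6307/17).
Reduce top mod 17: now compute (0/17).
Top reduces to 0: gcd > 1, so the symbol is 0.

0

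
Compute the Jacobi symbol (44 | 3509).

Pull out 2^2: since 3509 ≡ 5 (mod 8), (2/3509) = -1, so (2/3509)^2 = +1.
Reciprocity: 11 ≡ 3 and 3509 ≡ 1 (mod 4), so (11/3509) = +(3509/11).
Reduce top mod 11: now compute (0/11).
Top reduces to 0: gcd > 1, so the symbol is 0.

0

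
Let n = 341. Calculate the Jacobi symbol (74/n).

1

Pull out 2: since 341 ≡ 5 (mod 8), (2/341) = -1.
Reciprocity: 37 ≡ 1 and 341 ≡ 1 (mod 4), so (37/341) = +(341/37).
Reduce top mod 37: now compute (8/37).
Pull out 2^3: since 37 ≡ 5 (mod 8), (2/37) = -1, so (2/37)^3 = -1.
Reached (1/37) = 1. Collecting the sign flips along the way, the symbol is +1.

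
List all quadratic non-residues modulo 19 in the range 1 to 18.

Square k = 1,…,9 (k and 19−k give the same square):
1²=1, 2²=4, 3²=9, 4²=16, 5²≡6, 6²≡17, 7²≡11, 8²≡7, 9²≡5 (mod 19).
The residues are {1, 4, 5, 6, 7, 9, 11, 16, 17}; the non-residues are the remaining 9 nonzero classes.

2,3,8,10,12,13,14,15,18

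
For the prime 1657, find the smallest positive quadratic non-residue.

5

(2/1657) = +1, so 2 is a residue.
(3/1657) = +1, so 3 is a residue.
(4/1657) = +1, so 4 is a residue.
(5/1657) = −1, so 5 is the smallest positive non-residue mod 1657.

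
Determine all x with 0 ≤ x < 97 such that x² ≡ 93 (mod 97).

97 ≡ 1 (mod 4), so we find a root by search.
Trying successive values, 44² = 1936 ≡ 93 (mod 97). The other root is 97 − 44 = 53.

44, 53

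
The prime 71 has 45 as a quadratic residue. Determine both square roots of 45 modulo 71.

Since 71 ≡ 3 (mod 4), a square root of 45 is 45^((71+1)/4) = 45^18 mod 71.
Repeated squaring: 45^2≡37, 45^4≡20, 45^8≡45, 45^16≡37 (mod 71).
45^18 = 45^(16+2) ≡ 20 (mod 71).
Check: 20² = 400 ≡ 45 (mod 71). The two roots are 20 and 51.

20, 51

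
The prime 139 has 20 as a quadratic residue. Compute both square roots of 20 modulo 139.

24, 115

Since 139 ≡ 3 (mod 4), a square root of 20 is 20^((139+1)/4) = 20^35 mod 139.
Repeated squaring: 20^2≡122, 20^4≡11, 20^8≡121, 20^16≡46, 20^32≡31 (mod 139).
20^35 = 20^(32+2+1) ≡ 24 (mod 139).
Check: 24² = 576 ≡ 20 (mod 139). The two roots are 24 and 115.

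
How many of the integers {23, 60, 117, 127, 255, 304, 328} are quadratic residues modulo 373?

(23/373) = -1 → non-residue.
(60/373) = -1 → non-residue.
(117/373) = +1 → QR.
(127/373) = -1 → non-residue.
(255/373) = -1 → non-residue.
(304/373) = -1 → non-residue.
(328/373) = -1 → non-residue.
Total quadratic residues among the 7: 1.

1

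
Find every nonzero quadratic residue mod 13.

Square k = 1,…,6 (k and 13−k give the same square):
1²=1, 2²=4, 3²=9, 4²≡3, 5²≡12, 6²≡10 (mod 13).
So the quadratic residues mod 13 are {1, 3, 4, 9, 10, 12}.

1, 3, 4, 9, 10, 12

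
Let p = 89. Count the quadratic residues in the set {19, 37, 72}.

(19/89) = -1 → non-residue.
(37/89) = -1 → non-residue.
(72/89) = +1 → QR.
Total quadratic residues among the 3: 1.

1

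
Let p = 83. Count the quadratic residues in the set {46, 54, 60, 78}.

(46/83) = -1 → non-residue.
(54/83) = -1 → non-residue.
(60/83) = -1 → non-residue.
(78/83) = +1 → QR.
Total quadratic residues among the 4: 1.

1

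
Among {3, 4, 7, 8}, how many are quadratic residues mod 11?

2

(3/11) = +1 → QR.
(4/11) = +1 → QR.
(7/11) = -1 → non-residue.
(8/11) = -1 → non-residue.
Total quadratic residues among the 4: 2.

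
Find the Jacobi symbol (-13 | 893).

First reduce: -13 ≡ 880 (mod 893).
Pull out 2^4: since 893 ≡ 5 (mod 8), (2/893) = -1, so (2/893)^4 = +1.
Reciprocity: 55 ≡ 3 and 893 ≡ 1 (mod 4), so (55/893) = +(893/55).
Reduce top mod 55: now compute (13/55).
Reciprocity: 13 ≡ 1 and 55 ≡ 3 (mod 4), so (13/55) = +(55/13).
Reduce top mod 13: now compute (3/13).
Reciprocity: 3 ≡ 3 and 13 ≡ 1 (mod 4), so (3/13) = +(13/3).
Reduce top mod 3: now compute (1/3).
Reached (1/3) = 1. Collecting the sign flips along the way, the symbol is +1.

1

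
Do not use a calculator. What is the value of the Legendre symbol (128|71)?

First reduce: 128 ≡ 57 (mod 71).
Reciprocity: 57 ≡ 1 and 71 ≡ 3 (mod 4), so (57/71) = +(71/57).
Reduce top mod 57: now compute (14/57).
Pull out 2: since 57 ≡ 1 (mod 8), (2/57) = +1.
Reciprocity: 7 ≡ 3 and 57 ≡ 1 (mod 4), so (7/57) = +(57/7).
Reduce top mod 7: now compute (1/7).
Reached (1/7) = 1. Collecting the sign flips along the way, the symbol is +1.

1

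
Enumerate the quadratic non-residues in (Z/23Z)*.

Square k = 1,…,11 (k and 23−k give the same square):
1²=1, 2²=4, 3²=9, 4²=16, 5²≡2, 6²≡13, 7²≡3, 8²≡18, 9²≡12, 10²≡8, 11²≡6 (mod 23).
The residues are {1, 2, 3, 4, 6, 8, 9, 12, 13, 16, 18}; the non-residues are the remaining 11 nonzero classes.

5, 7, 10, 11, 14, 15, 17, 19, 20, 21, 22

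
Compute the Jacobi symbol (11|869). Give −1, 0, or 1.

Reciprocity: 11 ≡ 3 and 869 ≡ 1 (mod 4), so (11/869) = +(869/11).
Reduce top mod 11: now compute (0/11).
Top reduces to 0: gcd > 1, so the symbol is 0.

0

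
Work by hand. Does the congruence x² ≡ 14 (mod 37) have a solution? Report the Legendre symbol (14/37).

-1

Euler's criterion: (14/37) ≡ 14^18 (mod 37).
14^2 ≡ 11 (mod 37)
14^4 ≡ 10 (mod 37)
14^8 ≡ 26 (mod 37)
14^16 ≡ 10 (mod 37)
14^18 = 14^(16+2) ≡ 36 (mod 37).
Result is 36 ≡ −1, so (14/37) = −1.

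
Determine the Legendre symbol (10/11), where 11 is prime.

-1

Pull out 2: since 11 ≡ 3 (mod 8), (2/11) = -1.
Reciprocity: 5 ≡ 1 and 11 ≡ 3 (mod 4), so (5/11) = +(11/5).
Reduce top mod 5: now compute (1/5).
Reached (1/5) = 1. Collecting the sign flips along the way, the symbol is -1.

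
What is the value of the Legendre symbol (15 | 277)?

-1

Reciprocity: 15 ≡ 3 and 277 ≡ 1 (mod 4), so (15/277) = +(277/15).
Reduce top mod 15: now compute (7/15).
Reciprocity: 7 ≡ 3 and 15 ≡ 3 (mod 4), so (7/15) = −(15/7).
Reduce top mod 7: now compute (1/7).
Reached (1/7) = 1. Collecting the sign flips along the way, the symbol is -1.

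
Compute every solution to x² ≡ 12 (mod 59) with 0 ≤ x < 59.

22, 37

Since 59 ≡ 3 (mod 4), a square root of 12 is 12^((59+1)/4) = 12^15 mod 59.
Repeated squaring: 12^2≡26, 12^4≡27, 12^8≡21 (mod 59).
12^15 = 12^(8+4+2+1) ≡ 22 (mod 59).
Check: 22² = 484 ≡ 12 (mod 59). The two roots are 22 and 37.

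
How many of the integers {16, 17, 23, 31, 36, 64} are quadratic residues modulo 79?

5

(16/79) = +1 → QR.
(17/79) = -1 → non-residue.
(23/79) = +1 → QR.
(31/79) = +1 → QR.
(36/79) = +1 → QR.
(64/79) = +1 → QR.
Total quadratic residues among the 6: 5.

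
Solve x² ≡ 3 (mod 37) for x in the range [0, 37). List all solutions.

15, 22

37 ≡ 1 (mod 4), so we find a root by search.
Trying successive values, 15² = 225 ≡ 3 (mod 37). The other root is 37 − 15 = 22.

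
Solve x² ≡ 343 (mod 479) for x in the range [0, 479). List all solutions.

Since 479 ≡ 3 (mod 4), a square root of 343 is 343^((479+1)/4) = 343^120 mod 479.
Repeated squaring: 343^2≡294, 343^4≡216, 343^8≡193, 343^16≡366, 343^32≡315, 343^64≡72 (mod 479).
343^120 = 343^(64+32+16+8) ≡ 213 (mod 479).
Check: 213² = 45369 ≡ 343 (mod 479). The two roots are 213 and 266.

213, 266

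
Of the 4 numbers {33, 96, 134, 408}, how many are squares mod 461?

3

(33/461) = +1 → QR.
(96/461) = +1 → QR.
(134/461) = -1 → non-residue.
(408/461) = +1 → QR.
Total quadratic residues among the 4: 3.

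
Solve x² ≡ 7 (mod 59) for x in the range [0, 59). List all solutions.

Since 59 ≡ 3 (mod 4), a square root of 7 is 7^((59+1)/4) = 7^15 mod 59.
Repeated squaring: 7^2≡49, 7^4≡41, 7^8≡29 (mod 59).
7^15 = 7^(8+4+2+1) ≡ 19 (mod 59).
Check: 19² = 361 ≡ 7 (mod 59). The two roots are 19 and 40.

19, 40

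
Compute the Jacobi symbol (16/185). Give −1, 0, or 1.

1

Pull out 2^4: since 185 ≡ 1 (mod 8), (2/185) = +1, so (2/185)^4 = +1.
Reached (1/185) = 1. Collecting the sign flips along the way, the symbol is +1.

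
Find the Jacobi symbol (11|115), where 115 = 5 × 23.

Reciprocity: 11 ≡ 3 and 115 ≡ 3 (mod 4), so (11/115) = −(115/11).
Reduce top mod 11: now compute (5/11).
Reciprocity: 5 ≡ 1 and 11 ≡ 3 (mod 4), so (5/11) = +(11/5).
Reduce top mod 5: now compute (1/5).
Reached (1/5) = 1. Collecting the sign flips along the way, the symbol is -1.

-1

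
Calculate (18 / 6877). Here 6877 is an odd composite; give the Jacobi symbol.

-1

Pull out 2: since 6877 ≡ 5 (mod 8), (2/6877) = -1.
Reciprocity: 9 ≡ 1 and 6877 ≡ 1 (mod 4), so (9/6877) = +(6877/9).
Reduce top mod 9: now compute (1/9).
Reached (1/9) = 1. Collecting the sign flips along the way, the symbol is -1.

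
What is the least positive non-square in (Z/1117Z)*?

(2/1117) = −1, so 2 is the smallest positive non-residue mod 1117.

2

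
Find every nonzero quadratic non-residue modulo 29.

2,3,8,10,11,12,14,15,17,18,19,21,26,27

Square k = 1,…,14 (k and 29−k give the same square):
1²=1, 2²=4, 3²=9, 4²=16, 5²=25, 6²≡7, 7²≡20, 8²≡6, 9²≡23, 10²≡13, 11²≡5, 12²≡28, 13²≡24, 14²≡22 (mod 29).
The residues are {1, 4, 5, 6, 7, 9, 13, 16, 20, 22, 23, 24, 25, 28}; the non-residues are the remaining 14 nonzero classes.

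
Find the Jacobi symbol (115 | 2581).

-1

Reciprocity: 115 ≡ 3 and 2581 ≡ 1 (mod 4), so (115/2581) = +(2581/115).
Reduce top mod 115: now compute (51/115).
Reciprocity: 51 ≡ 3 and 115 ≡ 3 (mod 4), so (51/115) = −(115/51).
Reduce top mod 51: now compute (13/51).
Reciprocity: 13 ≡ 1 and 51 ≡ 3 (mod 4), so (13/51) = +(51/13).
Reduce top mod 13: now compute (12/13).
Pull out 2^2: since 13 ≡ 5 (mod 8), (2/13) = -1, so (2/13)^2 = +1.
Reciprocity: 3 ≡ 3 and 13 ≡ 1 (mod 4), so (3/13) = +(13/3).
Reduce top mod 3: now compute (1/3).
Reached (1/3) = 1. Collecting the sign flips along the way, the symbol is -1.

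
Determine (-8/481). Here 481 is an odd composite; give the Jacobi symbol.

First reduce: -8 ≡ 473 (mod 481).
Reciprocity: 473 ≡ 1 and 481 ≡ 1 (mod 4), so (473/481) = +(481/473).
Reduce top mod 473: now compute (8/473).
Pull out 2^3: since 473 ≡ 1 (mod 8), (2/473) = +1, so (2/473)^3 = +1.
Reached (1/473) = 1. Collecting the sign flips along the way, the symbol is +1.

1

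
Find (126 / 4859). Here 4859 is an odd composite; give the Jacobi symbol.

Pull out 2: since 4859 ≡ 3 (mod 8), (2/4859) = -1.
Reciprocity: 63 ≡ 3 and 4859 ≡ 3 (mod 4), so (63/4859) = −(4859/63).
Reduce top mod 63: now compute (8/63).
Pull out 2^3: since 63 ≡ 7 (mod 8), (2/63) = +1, so (2/63)^3 = +1.
Reached (1/63) = 1. Collecting the sign flips along the way, the symbol is +1.

1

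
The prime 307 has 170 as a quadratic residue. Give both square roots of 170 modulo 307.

Since 307 ≡ 3 (mod 4), a square root of 170 is 170^((307+1)/4) = 170^77 mod 307.
Repeated squaring: 170^2≡42, 170^4≡229, 170^8≡251, 170^16≡66, 170^32≡58, 170^64≡294 (mod 307).
170^77 = 170^(64+8+4+1) ≡ 28 (mod 307).
Check: 28² = 784 ≡ 170 (mod 307). The two roots are 28 and 279.

28, 279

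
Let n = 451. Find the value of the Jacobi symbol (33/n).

Reciprocity: 33 ≡ 1 and 451 ≡ 3 (mod 4), so (33/451) = +(451/33).
Reduce top mod 33: now compute (22/33).
Pull out 2: since 33 ≡ 1 (mod 8), (2/33) = +1.
Reciprocity: 11 ≡ 3 and 33 ≡ 1 (mod 4), so (11/33) = +(33/11).
Reduce top mod 11: now compute (0/11).
Top reduces to 0: gcd > 1, so the symbol is 0.

0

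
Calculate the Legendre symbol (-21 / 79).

First reduce: -21 ≡ 58 (mod 79).
Pull out 2: since 79 ≡ 7 (mod 8), (2/79) = +1.
Reciprocity: 29 ≡ 1 and 79 ≡ 3 (mod 4), so (29/79) = +(79/29).
Reduce top mod 29: now compute (21/29).
Reciprocity: 21 ≡ 1 and 29 ≡ 1 (mod 4), so (21/29) = +(29/21).
Reduce top mod 21: now compute (8/21).
Pull out 2^3: since 21 ≡ 5 (mod 8), (2/21) = -1, so (2/21)^3 = -1.
Reached (1/21) = 1. Collecting the sign flips along the way, the symbol is -1.

-1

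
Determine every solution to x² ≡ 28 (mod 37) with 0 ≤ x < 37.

37 ≡ 1 (mod 4), so we find a root by search.
Trying successive values, 18² = 324 ≡ 28 (mod 37). The other root is 37 − 18 = 19.

18, 19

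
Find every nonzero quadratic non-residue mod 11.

Square k = 1,…,5 (k and 11−k give the same square):
1²=1, 2²=4, 3²=9, 4²≡5, 5²≡3 (mod 11).
The residues are {1, 3, 4, 5, 9}; the non-residues are the remaining 5 nonzero classes.

2, 6, 7, 8, 10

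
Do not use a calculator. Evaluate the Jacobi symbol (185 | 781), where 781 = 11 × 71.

Reciprocity: 185 ≡ 1 and 781 ≡ 1 (mod 4), so (185/781) = +(781/185).
Reduce top mod 185: now compute (41/185).
Reciprocity: 41 ≡ 1 and 185 ≡ 1 (mod 4), so (41/185) = +(185/41).
Reduce top mod 41: now compute (21/41).
Reciprocity: 21 ≡ 1 and 41 ≡ 1 (mod 4), so (21/41) = +(41/21).
Reduce top mod 21: now compute (20/21).
Pull out 2^2: since 21 ≡ 5 (mod 8), (2/21) = -1, so (2/21)^2 = +1.
Reciprocity: 5 ≡ 1 and 21 ≡ 1 (mod 4), so (5/21) = +(21/5).
Reduce top mod 5: now compute (1/5).
Reached (1/5) = 1. Collecting the sign flips along the way, the symbol is +1.

1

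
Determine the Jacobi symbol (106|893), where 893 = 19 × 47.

Pull out 2: since 893 ≡ 5 (mod 8), (2/893) = -1.
Reciprocity: 53 ≡ 1 and 893 ≡ 1 (mod 4), so (53/893) = +(893/53).
Reduce top mod 53: now compute (45/53).
Reciprocity: 45 ≡ 1 and 53 ≡ 1 (mod 4), so (45/53) = +(53/45).
Reduce top mod 45: now compute (8/45).
Pull out 2^3: since 45 ≡ 5 (mod 8), (2/45) = -1, so (2/45)^3 = -1.
Reached (1/45) = 1. Collecting the sign flips along the way, the symbol is +1.

1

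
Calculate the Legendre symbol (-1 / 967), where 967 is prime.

First reduce: -1 ≡ 966 (mod 967).
Pull out 2: since 967 ≡ 7 (mod 8), (2/967) = +1.
Reciprocity: 483 ≡ 3 and 967 ≡ 3 (mod 4), so (483/967) = −(967/483).
Reduce top mod 483: now compute (1/483).
Reached (1/483) = 1. Collecting the sign flips along the way, the symbol is -1.

-1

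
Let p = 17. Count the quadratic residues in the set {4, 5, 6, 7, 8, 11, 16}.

(4/17) = +1 → QR.
(5/17) = -1 → non-residue.
(6/17) = -1 → non-residue.
(7/17) = -1 → non-residue.
(8/17) = +1 → QR.
(11/17) = -1 → non-residue.
(16/17) = +1 → QR.
Total quadratic residues among the 7: 3.

3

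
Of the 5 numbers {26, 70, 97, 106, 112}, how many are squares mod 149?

(26/149) = +1 → QR.
(70/149) = -1 → non-residue.
(97/149) = -1 → non-residue.
(106/149) = -1 → non-residue.
(112/149) = +1 → QR.
Total quadratic residues among the 5: 2.

2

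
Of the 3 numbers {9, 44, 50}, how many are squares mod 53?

2

(9/53) = +1 → QR.
(44/53) = +1 → QR.
(50/53) = -1 → non-residue.
Total quadratic residues among the 3: 2.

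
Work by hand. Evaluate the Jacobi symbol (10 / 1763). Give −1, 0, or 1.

1

Pull out 2: since 1763 ≡ 3 (mod 8), (2/1763) = -1.
Reciprocity: 5 ≡ 1 and 1763 ≡ 3 (mod 4), so (5/1763) = +(1763/5).
Reduce top mod 5: now compute (3/5).
Reciprocity: 3 ≡ 3 and 5 ≡ 1 (mod 4), so (3/5) = +(5/3).
Reduce top mod 3: now compute (2/3).
Pull out 2: since 3 ≡ 3 (mod 8), (2/3) = -1.
Reached (1/3) = 1. Collecting the sign flips along the way, the symbol is +1.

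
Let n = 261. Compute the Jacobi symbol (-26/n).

-1

First reduce: -26 ≡ 235 (mod 261).
Reciprocity: 235 ≡ 3 and 261 ≡ 1 (mod 4), so (235/261) = +(261/235).
Reduce top mod 235: now compute (26/235).
Pull out 2: since 235 ≡ 3 (mod 8), (2/235) = -1.
Reciprocity: 13 ≡ 1 and 235 ≡ 3 (mod 4), so (13/235) = +(235/13).
Reduce top mod 13: now compute (1/13).
Reached (1/13) = 1. Collecting the sign flips along the way, the symbol is -1.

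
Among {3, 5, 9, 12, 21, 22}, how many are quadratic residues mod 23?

(3/23) = +1 → QR.
(5/23) = -1 → non-residue.
(9/23) = +1 → QR.
(12/23) = +1 → QR.
(21/23) = -1 → non-residue.
(22/23) = -1 → non-residue.
Total quadratic residues among the 6: 3.

3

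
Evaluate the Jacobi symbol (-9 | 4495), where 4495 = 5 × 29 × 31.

-1

First reduce: -9 ≡ 4486 (mod 4495).
Pull out 2: since 4495 ≡ 7 (mod 8), (2/4495) = +1.
Reciprocity: 2243 ≡ 3 and 4495 ≡ 3 (mod 4), so (2243/4495) = −(4495/2243).
Reduce top mod 2243: now compute (9/2243).
Reciprocity: 9 ≡ 1 and 2243 ≡ 3 (mod 4), so (9/2243) = +(2243/9).
Reduce top mod 9: now compute (2/9).
Pull out 2: since 9 ≡ 1 (mod 8), (2/9) = +1.
Reached (1/9) = 1. Collecting the sign flips along the way, the symbol is -1.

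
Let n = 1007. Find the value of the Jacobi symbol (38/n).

0

Pull out 2: since 1007 ≡ 7 (mod 8), (2/1007) = +1.
Reciprocity: 19 ≡ 3 and 1007 ≡ 3 (mod 4), so (19/1007) = −(1007/19).
Reduce top mod 19: now compute (0/19).
Top reduces to 0: gcd > 1, so the symbol is 0.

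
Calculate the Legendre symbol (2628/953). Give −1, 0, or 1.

1

First reduce: 2628 ≡ 722 (mod 953).
Pull out 2: since 953 ≡ 1 (mod 8), (2/953) = +1.
Reciprocity: 361 ≡ 1 and 953 ≡ 1 (mod 4), so (361/953) = +(953/361).
Reduce top mod 361: now compute (231/361).
Reciprocity: 231 ≡ 3 and 361 ≡ 1 (mod 4), so (231/361) = +(361/231).
Reduce top mod 231: now compute (130/231).
Pull out 2: since 231 ≡ 7 (mod 8), (2/231) = +1.
Reciprocity: 65 ≡ 1 and 231 ≡ 3 (mod 4), so (65/231) = +(231/65).
Reduce top mod 65: now compute (36/65).
Pull out 2^2: since 65 ≡ 1 (mod 8), (2/65) = +1, so (2/65)^2 = +1.
Reciprocity: 9 ≡ 1 and 65 ≡ 1 (mod 4), so (9/65) = +(65/9).
Reduce top mod 9: now compute (2/9).
Pull out 2: since 9 ≡ 1 (mod 8), (2/9) = +1.
Reached (1/9) = 1. Collecting the sign flips along the way, the symbol is +1.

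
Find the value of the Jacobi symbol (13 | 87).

Reciprocity: 13 ≡ 1 and 87 ≡ 3 (mod 4), so (13/87) = +(87/13).
Reduce top mod 13: now compute (9/13).
Reciprocity: 9 ≡ 1 and 13 ≡ 1 (mod 4), so (9/13) = +(13/9).
Reduce top mod 9: now compute (4/9).
Pull out 2^2: since 9 ≡ 1 (mod 8), (2/9) = +1, so (2/9)^2 = +1.
Reached (1/9) = 1. Collecting the sign flips along the way, the symbol is +1.

1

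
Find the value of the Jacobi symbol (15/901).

1

Reciprocity: 15 ≡ 3 and 901 ≡ 1 (mod 4), so (15/901) = +(901/15).
Reduce top mod 15: now compute (1/15).
Reached (1/15) = 1. Collecting the sign flips along the way, the symbol is +1.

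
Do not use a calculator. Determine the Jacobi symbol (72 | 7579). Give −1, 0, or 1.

Pull out 2^3: since 7579 ≡ 3 (mod 8), (2/7579) = -1, so (2/7579)^3 = -1.
Reciprocity: 9 ≡ 1 and 7579 ≡ 3 (mod 4), so (9/7579) = +(7579/9).
Reduce top mod 9: now compute (1/9).
Reached (1/9) = 1. Collecting the sign flips along the way, the symbol is -1.

-1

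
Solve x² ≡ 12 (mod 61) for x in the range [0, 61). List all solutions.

16, 45

61 ≡ 1 (mod 4), so we find a root by search.
Trying successive values, 16² = 256 ≡ 12 (mod 61). The other root is 61 − 16 = 45.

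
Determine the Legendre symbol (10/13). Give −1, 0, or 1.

1

Pull out 2: since 13 ≡ 5 (mod 8), (2/13) = -1.
Reciprocity: 5 ≡ 1 and 13 ≡ 1 (mod 4), so (5/13) = +(13/5).
Reduce top mod 5: now compute (3/5).
Reciprocity: 3 ≡ 3 and 5 ≡ 1 (mod 4), so (3/5) = +(5/3).
Reduce top mod 3: now compute (2/3).
Pull out 2: since 3 ≡ 3 (mod 8), (2/3) = -1.
Reached (1/3) = 1. Collecting the sign flips along the way, the symbol is +1.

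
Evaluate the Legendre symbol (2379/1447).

First reduce: 2379 ≡ 932 (mod 1447).
Pull out 2^2: since 1447 ≡ 7 (mod 8), (2/1447) = +1, so (2/1447)^2 = +1.
Reciprocity: 233 ≡ 1 and 1447 ≡ 3 (mod 4), so (233/1447) = +(1447/233).
Reduce top mod 233: now compute (49/233).
Reciprocity: 49 ≡ 1 and 233 ≡ 1 (mod 4), so (49/233) = +(233/49).
Reduce top mod 49: now compute (37/49).
Reciprocity: 37 ≡ 1 and 49 ≡ 1 (mod 4), so (37/49) = +(49/37).
Reduce top mod 37: now compute (12/37).
Pull out 2^2: since 37 ≡ 5 (mod 8), (2/37) = -1, so (2/37)^2 = +1.
Reciprocity: 3 ≡ 3 and 37 ≡ 1 (mod 4), so (3/37) = +(37/3).
Reduce top mod 3: now compute (1/3).
Reached (1/3) = 1. Collecting the sign flips along the way, the symbol is +1.

1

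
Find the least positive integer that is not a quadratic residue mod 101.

2

(2/101) = −1, so 2 is the smallest positive non-residue mod 101.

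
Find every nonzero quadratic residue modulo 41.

Square k = 1,…,20 (k and 41−k give the same square):
1²=1, 2²=4, 3²=9, 4²=16, 5²=25, 6²=36, 7²≡8, 8²≡23, 9²≡40, 10²≡18, 11²≡39, 12²≡21, 13²≡5, 14²≡32, 15²≡20, 16²≡10, 17²≡2, 18²≡37, 19²≡33, 20²≡31 (mod 41).
So the quadratic residues mod 41 are {1, 2, 4, 5, 8, 9, 10, 16, 18, 20, 21, 23, 25, 31, 32, 33, 36, 37, 39, 40}.

1 2 4 5 8 9 10 16 18 20 21 23 25 31 32 33 36 37 39 40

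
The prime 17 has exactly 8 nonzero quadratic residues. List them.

Square k = 1,…,8 (k and 17−k give the same square):
1²=1, 2²=4, 3²=9, 4²=16, 5²≡8, 6²≡2, 7²≡15, 8²≡13 (mod 17).
So the quadratic residues mod 17 are {1, 2, 4, 8, 9, 13, 15, 16}.

1 2 4 8 9 13 15 16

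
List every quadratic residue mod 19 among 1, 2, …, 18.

Square k = 1,…,9 (k and 19−k give the same square):
1²=1, 2²=4, 3²=9, 4²=16, 5²≡6, 6²≡17, 7²≡11, 8²≡7, 9²≡5 (mod 19).
So the quadratic residues mod 19 are {1, 4, 5, 6, 7, 9, 11, 16, 17}.

1,4,5,6,7,9,11,16,17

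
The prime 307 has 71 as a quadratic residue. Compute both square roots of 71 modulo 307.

Since 307 ≡ 3 (mod 4), a square root of 71 is 71^((307+1)/4) = 71^77 mod 307.
Repeated squaring: 71^2≡129, 71^4≡63, 71^8≡285, 71^16≡177, 71^32≡15, 71^64≡225 (mod 307).
71^77 = 71^(64+8+4+1) ≡ 104 (mod 307).
Check: 104² = 10816 ≡ 71 (mod 307). The two roots are 104 and 203.

104, 203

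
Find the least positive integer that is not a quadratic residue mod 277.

(2/277) = −1, so 2 is the smallest positive non-residue mod 277.

2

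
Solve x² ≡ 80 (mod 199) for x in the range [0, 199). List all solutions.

Since 199 ≡ 3 (mod 4), a square root of 80 is 80^((199+1)/4) = 80^50 mod 199.
Repeated squaring: 80^2≡32, 80^4≡29, 80^8≡45, 80^16≡35, 80^32≡31 (mod 199).
80^50 = 80^(32+16+2) ≡ 94 (mod 199).
Check: 94² = 8836 ≡ 80 (mod 199). The two roots are 94 and 105.

94, 105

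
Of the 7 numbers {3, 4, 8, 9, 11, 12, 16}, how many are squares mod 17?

(3/17) = -1 → non-residue.
(4/17) = +1 → QR.
(8/17) = +1 → QR.
(9/17) = +1 → QR.
(11/17) = -1 → non-residue.
(12/17) = -1 → non-residue.
(16/17) = +1 → QR.
Total quadratic residues among the 7: 4.

4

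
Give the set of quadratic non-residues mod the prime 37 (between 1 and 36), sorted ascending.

2,5,6,8,13,14,15,17,18,19,20,22,23,24,29,31,32,35

Square k = 1,…,18 (k and 37−k give the same square):
1²=1, 2²=4, 3²=9, 4²=16, 5²=25, 6²=36, 7²≡12, 8²≡27, 9²≡7, 10²≡26, 11²≡10, 12²≡33, 13²≡21, 14²≡11, 15²≡3, 16²≡34, 17²≡30, 18²≡28 (mod 37).
The residues are {1, 3, 4, 7, 9, 10, 11, 12, 16, 21, 25, 26, 27, 28, 30, 33, 34, 36}; the non-residues are the remaining 18 nonzero classes.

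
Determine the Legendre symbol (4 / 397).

Pull out 2^2: since 397 ≡ 5 (mod 8), (2/397) = -1, so (2/397)^2 = +1.
Reached (1/397) = 1. Collecting the sign flips along the way, the symbol is +1.

1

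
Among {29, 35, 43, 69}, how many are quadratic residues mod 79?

(29/79) = -1 → non-residue.
(35/79) = -1 → non-residue.
(43/79) = -1 → non-residue.
(69/79) = -1 → non-residue.
Total quadratic residues among the 4: 0.

0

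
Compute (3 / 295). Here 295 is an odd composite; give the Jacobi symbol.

-1

Reciprocity: 3 ≡ 3 and 295 ≡ 3 (mod 4), so (3/295) = −(295/3).
Reduce top mod 3: now compute (1/3).
Reached (1/3) = 1. Collecting the sign flips along the way, the symbol is -1.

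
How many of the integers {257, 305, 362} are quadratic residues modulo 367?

1

(257/367) = -1 → non-residue.
(305/367) = -1 → non-residue.
(362/367) = +1 → QR.
Total quadratic residues among the 3: 1.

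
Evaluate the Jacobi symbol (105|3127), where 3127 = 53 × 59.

1

Reciprocity: 105 ≡ 1 and 3127 ≡ 3 (mod 4), so (105/3127) = +(3127/105).
Reduce top mod 105: now compute (82/105).
Pull out 2: since 105 ≡ 1 (mod 8), (2/105) = +1.
Reciprocity: 41 ≡ 1 and 105 ≡ 1 (mod 4), so (41/105) = +(105/41).
Reduce top mod 41: now compute (23/41).
Reciprocity: 23 ≡ 3 and 41 ≡ 1 (mod 4), so (23/41) = +(41/23).
Reduce top mod 23: now compute (18/23).
Pull out 2: since 23 ≡ 7 (mod 8), (2/23) = +1.
Reciprocity: 9 ≡ 1 and 23 ≡ 3 (mod 4), so (9/23) = +(23/9).
Reduce top mod 9: now compute (5/9).
Reciprocity: 5 ≡ 1 and 9 ≡ 1 (mod 4), so (5/9) = +(9/5).
Reduce top mod 5: now compute (4/5).
Pull out 2^2: since 5 ≡ 5 (mod 8), (2/5) = -1, so (2/5)^2 = +1.
Reached (1/5) = 1. Collecting the sign flips along the way, the symbol is +1.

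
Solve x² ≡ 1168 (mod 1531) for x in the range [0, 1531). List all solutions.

Since 1531 ≡ 3 (mod 4), a square root of 1168 is 1168^((1531+1)/4) = 1168^383 mod 1531.
Repeated squaring: 1168^2≡103, 1168^4≡1423, 1168^8≡947, 1168^16≡1174, 1168^32≡376, 1168^64≡524, 1168^128≡527, 1168^256≡618 (mod 1531).
1168^383 = 1168^(256+64+32+16+8+4+2+1) ≡ 444 (mod 1531).
Check: 444² = 197136 ≡ 1168 (mod 1531). The two roots are 444 and 1087.

444, 1087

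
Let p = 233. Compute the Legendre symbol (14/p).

1

Euler's criterion: (14/233) ≡ 14^116 (mod 233).
14^2 ≡ 196 (mod 233)
14^4 ≡ 204 (mod 233)
14^8 ≡ 142 (mod 233)
14^16 ≡ 126 (mod 233)
14^32 ≡ 32 (mod 233)
14^64 ≡ 92 (mod 233)
14^116 = 14^(64+32+16+4) ≡ 1 (mod 233).
Result is 1, so (14/233) = 1.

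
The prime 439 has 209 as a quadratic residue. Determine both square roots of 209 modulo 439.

61, 378

Since 439 ≡ 3 (mod 4), a square root of 209 is 209^((439+1)/4) = 209^110 mod 439.
Repeated squaring: 209^2≡220, 209^4≡110, 209^8≡247, 209^16≡427, 209^32≡144, 209^64≡103 (mod 439).
209^110 = 209^(64+32+8+4+2) ≡ 61 (mod 439).
Check: 61² = 3721 ≡ 209 (mod 439). The two roots are 61 and 378.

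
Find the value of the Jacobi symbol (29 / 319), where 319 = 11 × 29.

Reciprocity: 29 ≡ 1 and 319 ≡ 3 (mod 4), so (29/319) = +(319/29).
Reduce top mod 29: now compute (0/29).
Top reduces to 0: gcd > 1, so the symbol is 0.

0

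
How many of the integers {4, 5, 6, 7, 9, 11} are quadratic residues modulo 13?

2

(4/13) = +1 → QR.
(5/13) = -1 → non-residue.
(6/13) = -1 → non-residue.
(7/13) = -1 → non-residue.
(9/13) = +1 → QR.
(11/13) = -1 → non-residue.
Total quadratic residues among the 6: 2.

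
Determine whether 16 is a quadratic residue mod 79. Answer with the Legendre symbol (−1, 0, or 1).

Pull out 2^4: since 79 ≡ 7 (mod 8), (2/79) = +1, so (2/79)^4 = +1.
Reached (1/79) = 1. Collecting the sign flips along the way, the symbol is +1.

1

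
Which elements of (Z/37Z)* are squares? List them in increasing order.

1, 3, 4, 7, 9, 10, 11, 12, 16, 21, 25, 26, 27, 28, 30, 33, 34, 36

Square k = 1,…,18 (k and 37−k give the same square):
1²=1, 2²=4, 3²=9, 4²=16, 5²=25, 6²=36, 7²≡12, 8²≡27, 9²≡7, 10²≡26, 11²≡10, 12²≡33, 13²≡21, 14²≡11, 15²≡3, 16²≡34, 17²≡30, 18²≡28 (mod 37).
So the quadratic residues mod 37 are {1, 3, 4, 7, 9, 10, 11, 12, 16, 21, 25, 26, 27, 28, 30, 33, 34, 36}.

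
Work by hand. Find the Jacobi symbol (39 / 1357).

-1

Reciprocity: 39 ≡ 3 and 1357 ≡ 1 (mod 4), so (39/1357) = +(1357/39).
Reduce top mod 39: now compute (31/39).
Reciprocity: 31 ≡ 3 and 39 ≡ 3 (mod 4), so (31/39) = −(39/31).
Reduce top mod 31: now compute (8/31).
Pull out 2^3: since 31 ≡ 7 (mod 8), (2/31) = +1, so (2/31)^3 = +1.
Reached (1/31) = 1. Collecting the sign flips along the way, the symbol is -1.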